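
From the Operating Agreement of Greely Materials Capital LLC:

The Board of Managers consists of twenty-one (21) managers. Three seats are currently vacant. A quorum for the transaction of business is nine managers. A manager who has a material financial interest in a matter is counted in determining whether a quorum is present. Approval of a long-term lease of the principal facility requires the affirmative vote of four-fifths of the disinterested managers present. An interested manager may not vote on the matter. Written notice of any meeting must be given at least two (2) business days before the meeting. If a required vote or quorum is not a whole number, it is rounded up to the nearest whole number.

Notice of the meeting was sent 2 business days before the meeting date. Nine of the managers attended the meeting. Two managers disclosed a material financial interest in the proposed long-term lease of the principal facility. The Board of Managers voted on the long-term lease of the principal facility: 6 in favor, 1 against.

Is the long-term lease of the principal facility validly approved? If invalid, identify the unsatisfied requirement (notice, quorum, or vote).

Notice: 2 business days given; 2 required (2 ≥ 2). Satisfied.
Quorum: 9 present (interested managers count toward quorum); quorum is 9. Satisfied.
Vote: the long-term lease of the principal facility requires four-fifths of the disinterested managers present (9 − 2 = 7). 4/5 of 7 = 5.60, rounded up to 6, so 6 affirmative votes are needed; 6 voted in favor. Satisfied.

Valid — all requirements satisfied.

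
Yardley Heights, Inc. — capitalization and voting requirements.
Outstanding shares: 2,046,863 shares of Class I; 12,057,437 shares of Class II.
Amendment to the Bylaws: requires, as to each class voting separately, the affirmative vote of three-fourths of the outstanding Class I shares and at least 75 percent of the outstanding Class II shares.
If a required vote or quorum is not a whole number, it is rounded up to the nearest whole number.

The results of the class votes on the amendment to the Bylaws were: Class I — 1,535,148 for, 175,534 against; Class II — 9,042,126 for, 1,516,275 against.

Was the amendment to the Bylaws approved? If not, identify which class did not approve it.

Class I: 3/4 of 2046863 = 1535147.25, rounded up to 1535148; 1,535,148 required, 1,535,148 in favor — approved.
Class II: 3/4 of 12057437 = 9043077.75, rounded up to 9043078; 9,043,078 required, 9,042,126 in favor — not approved.

Not approved — the Class II shares did not give the required vote.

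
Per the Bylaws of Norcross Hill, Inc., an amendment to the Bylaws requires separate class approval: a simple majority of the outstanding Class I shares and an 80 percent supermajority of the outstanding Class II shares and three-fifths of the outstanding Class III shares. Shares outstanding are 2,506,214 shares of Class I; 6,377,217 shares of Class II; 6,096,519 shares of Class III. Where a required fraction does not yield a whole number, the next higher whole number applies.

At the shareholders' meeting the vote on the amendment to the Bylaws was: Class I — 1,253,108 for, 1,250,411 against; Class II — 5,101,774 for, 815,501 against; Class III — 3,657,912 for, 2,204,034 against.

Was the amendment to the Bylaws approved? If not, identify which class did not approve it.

Class I: a majority of 2506214 is 1253108; 1,253,108 required, 1,253,108 in favor — approved.
Class II: 4/5 of 6377217 = 5101773.60, rounded up to 5101774; 5,101,774 required, 5,101,774 in favor — approved.
Class III: 3/5 of 6096519 = 3657911.40, rounded up to 3657912; 3,657,912 required, 3,657,912 in favor — approved.

Approved — every class gave the required vote.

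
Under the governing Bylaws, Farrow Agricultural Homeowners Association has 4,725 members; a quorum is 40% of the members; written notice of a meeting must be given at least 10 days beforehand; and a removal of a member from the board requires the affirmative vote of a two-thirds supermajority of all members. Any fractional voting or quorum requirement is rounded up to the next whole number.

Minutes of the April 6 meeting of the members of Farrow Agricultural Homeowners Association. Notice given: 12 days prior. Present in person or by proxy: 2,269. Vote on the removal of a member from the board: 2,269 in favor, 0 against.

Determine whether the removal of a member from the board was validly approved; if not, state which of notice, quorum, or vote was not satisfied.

Notice: 12 days given; 10 required. Satisfied.
Quorum: 40% of 4,725 = 1,890; 2,269 present. Satisfied.
Vote: requires two-thirds of all members (4,725); 2/3 of 4725 = 3150, so 3,150 needed; 2,269 in favor. Not satisfied.

Invalid — vote requirement not satisfied.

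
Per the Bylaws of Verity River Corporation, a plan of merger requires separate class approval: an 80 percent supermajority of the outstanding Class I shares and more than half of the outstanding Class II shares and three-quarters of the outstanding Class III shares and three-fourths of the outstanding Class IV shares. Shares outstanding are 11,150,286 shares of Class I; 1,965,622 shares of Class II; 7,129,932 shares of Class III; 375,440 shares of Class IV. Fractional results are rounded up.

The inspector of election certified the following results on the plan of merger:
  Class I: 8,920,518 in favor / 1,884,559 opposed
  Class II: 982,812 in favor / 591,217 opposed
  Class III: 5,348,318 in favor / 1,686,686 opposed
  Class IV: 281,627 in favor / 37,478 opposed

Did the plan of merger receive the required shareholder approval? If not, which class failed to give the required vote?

Class I: 4/5 of 11150286 = 8920228.80, rounded up to 8920229; 8,920,229 required, 8,920,518 in favor — approved.
Class II: a majority of 1965622 is 982812; 982,812 required, 982,812 in favor — approved.
Class III: 3/4 of 7129932 = 5347449; 5,347,449 required, 5,348,318 in favor — approved.
Class IV: 3/4 of 375440 = 281580; 281,580 required, 281,627 in favor — approved.

Approved — every class gave the required vote.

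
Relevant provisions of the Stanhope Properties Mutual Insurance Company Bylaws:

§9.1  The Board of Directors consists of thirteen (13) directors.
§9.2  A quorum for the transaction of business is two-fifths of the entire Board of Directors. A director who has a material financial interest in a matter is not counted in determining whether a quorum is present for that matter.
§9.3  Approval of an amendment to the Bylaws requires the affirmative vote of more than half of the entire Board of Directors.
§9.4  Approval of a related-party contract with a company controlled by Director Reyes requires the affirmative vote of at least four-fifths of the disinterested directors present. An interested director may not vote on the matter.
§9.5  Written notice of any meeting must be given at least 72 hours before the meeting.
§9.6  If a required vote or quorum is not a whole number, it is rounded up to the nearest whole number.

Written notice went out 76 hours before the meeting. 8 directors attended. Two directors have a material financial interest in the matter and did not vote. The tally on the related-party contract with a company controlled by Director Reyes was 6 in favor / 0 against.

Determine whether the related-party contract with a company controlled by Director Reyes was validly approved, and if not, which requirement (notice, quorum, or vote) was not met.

Notice: 76 hours given; 72 required (76 ≥ 72). Satisfied.
Quorum: 8 present, but the 2 interested directors do not count, leaving 6. Quorum is 6. Satisfied.
Vote: the related-party contract with a company controlled by Director Reyes requires four-fifths of the disinterested directors present (8 − 2 = 6). 4/5 of 6 = 4.80, rounded up to 5, so 5 affirmative votes are needed; 6 voted in favor. Satisfied.

Valid — all requirements satisfied.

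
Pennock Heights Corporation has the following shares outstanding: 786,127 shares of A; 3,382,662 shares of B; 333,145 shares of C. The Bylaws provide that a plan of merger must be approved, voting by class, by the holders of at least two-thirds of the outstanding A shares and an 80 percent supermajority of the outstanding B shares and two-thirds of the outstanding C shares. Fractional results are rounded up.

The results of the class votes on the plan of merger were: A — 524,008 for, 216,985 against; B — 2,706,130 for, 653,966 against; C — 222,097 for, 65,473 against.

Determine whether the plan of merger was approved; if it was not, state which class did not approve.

A: 2/3 of 786127 = 524084.67, rounded up to 524085; 524,085 required, 524,008 in favor — not approved.
B: 4/5 of 3382662 = 2706129.60, rounded up to 2706130; 2,706,130 required, 2,706,130 in favor — approved.
C: 2/3 of 333145 = 222096.67, rounded up to 222097; 222,097 required, 222,097 in favor — approved.

Not approved — the A shares did not give the required vote.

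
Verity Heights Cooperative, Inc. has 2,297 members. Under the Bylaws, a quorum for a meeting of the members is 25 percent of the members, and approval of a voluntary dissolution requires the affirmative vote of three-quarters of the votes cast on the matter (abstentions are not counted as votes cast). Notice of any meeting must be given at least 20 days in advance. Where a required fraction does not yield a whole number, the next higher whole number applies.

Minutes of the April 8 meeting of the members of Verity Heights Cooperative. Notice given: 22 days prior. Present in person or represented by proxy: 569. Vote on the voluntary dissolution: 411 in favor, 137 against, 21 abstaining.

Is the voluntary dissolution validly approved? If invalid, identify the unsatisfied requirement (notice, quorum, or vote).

Notice: 22 days given; 20 required. Satisfied.
Quorum: 25% of 2,297 = 574.25, rounded up to 575; 569 present. Not satisfied.
Vote: requires three-fourths of the votes cast (569 − 21 abstaining = 548); 3/4 of 548 = 411, so 411 needed; 411 in favor. Satisfied.

Invalid — quorum requirement not satisfied.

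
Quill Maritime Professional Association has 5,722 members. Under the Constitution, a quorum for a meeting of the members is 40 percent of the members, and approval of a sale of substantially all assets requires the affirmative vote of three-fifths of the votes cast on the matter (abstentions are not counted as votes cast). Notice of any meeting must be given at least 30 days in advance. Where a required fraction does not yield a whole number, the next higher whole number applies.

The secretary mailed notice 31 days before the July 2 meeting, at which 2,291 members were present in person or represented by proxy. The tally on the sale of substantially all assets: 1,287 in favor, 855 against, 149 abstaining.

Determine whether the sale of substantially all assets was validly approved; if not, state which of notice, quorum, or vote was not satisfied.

Valid — all requirements satisfied.

Notice: 31 days given; 30 required. Satisfied.
Quorum: 40% of 5,722 = 2,288.80, rounded up to 2,289; 2,291 present. Satisfied.
Vote: requires three-fifths of the votes cast (2,291 − 149 abstaining = 2,142); 3/5 of 2142 = 1285.20, rounded up to 1286, so 1,286 needed; 1,287 in favor. Satisfied.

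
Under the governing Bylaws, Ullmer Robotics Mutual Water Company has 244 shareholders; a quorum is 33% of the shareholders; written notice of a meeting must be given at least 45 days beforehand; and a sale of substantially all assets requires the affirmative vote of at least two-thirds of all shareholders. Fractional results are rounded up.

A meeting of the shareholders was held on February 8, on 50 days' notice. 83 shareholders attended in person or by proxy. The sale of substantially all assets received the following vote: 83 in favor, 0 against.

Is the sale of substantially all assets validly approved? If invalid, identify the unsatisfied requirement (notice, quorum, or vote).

Invalid — vote requirement not satisfied.

Notice: 50 days given; 45 required. Satisfied.
Quorum: 33% of 244 = 80.52, rounded up to 81; 83 present. Satisfied.
Vote: requires two-thirds of all shareholders (244); 2/3 of 244 = 162.67, rounded up to 163, so 163 needed; 83 in favor. Not satisfied.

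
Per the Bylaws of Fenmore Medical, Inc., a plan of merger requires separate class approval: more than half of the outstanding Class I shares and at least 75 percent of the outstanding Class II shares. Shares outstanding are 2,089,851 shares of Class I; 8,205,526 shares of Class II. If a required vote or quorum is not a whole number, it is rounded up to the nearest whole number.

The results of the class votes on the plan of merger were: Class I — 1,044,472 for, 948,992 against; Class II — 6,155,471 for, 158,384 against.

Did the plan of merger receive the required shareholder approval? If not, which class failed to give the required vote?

Class I: a majority of 2089851 is 1044926; 1,044,926 required, 1,044,472 in favor — not approved.
Class II: 3/4 of 8205526 = 6154144.50, rounded up to 6154145; 6,154,145 required, 6,155,471 in favor — approved.

Not approved — the Class I shares did not give the required vote.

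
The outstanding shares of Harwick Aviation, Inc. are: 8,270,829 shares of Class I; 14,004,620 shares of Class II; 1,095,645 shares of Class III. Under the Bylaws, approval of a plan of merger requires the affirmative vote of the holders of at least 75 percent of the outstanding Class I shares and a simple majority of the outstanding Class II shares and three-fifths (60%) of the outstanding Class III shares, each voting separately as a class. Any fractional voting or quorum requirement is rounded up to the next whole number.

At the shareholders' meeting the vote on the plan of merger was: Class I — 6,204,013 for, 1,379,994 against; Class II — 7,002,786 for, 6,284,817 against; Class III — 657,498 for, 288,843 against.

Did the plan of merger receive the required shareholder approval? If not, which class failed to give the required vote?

Approved — every class gave the required vote.

Class I: 3/4 of 8270829 = 6203121.75, rounded up to 6203122; 6,203,122 required, 6,204,013 in favor — approved.
Class II: a majority of 14004620 is 7002311; 7,002,311 required, 7,002,786 in favor — approved.
Class III: 3/5 of 1095645 = 657387; 657,387 required, 657,498 in favor — approved.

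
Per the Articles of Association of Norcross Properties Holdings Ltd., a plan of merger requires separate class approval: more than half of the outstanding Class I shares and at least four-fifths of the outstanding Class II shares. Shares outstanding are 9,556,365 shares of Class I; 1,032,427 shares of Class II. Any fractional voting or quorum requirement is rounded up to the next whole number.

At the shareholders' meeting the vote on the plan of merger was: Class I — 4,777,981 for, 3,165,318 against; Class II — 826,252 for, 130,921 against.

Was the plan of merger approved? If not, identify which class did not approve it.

Class I: a majority of 9556365 is 4778183; 4,778,183 required, 4,777,981 in favor — not approved.
Class II: 4/5 of 1032427 = 825941.60, rounded up to 825942; 825,942 required, 826,252 in favor — approved.

Not approved — the Class I shares did not give the required vote.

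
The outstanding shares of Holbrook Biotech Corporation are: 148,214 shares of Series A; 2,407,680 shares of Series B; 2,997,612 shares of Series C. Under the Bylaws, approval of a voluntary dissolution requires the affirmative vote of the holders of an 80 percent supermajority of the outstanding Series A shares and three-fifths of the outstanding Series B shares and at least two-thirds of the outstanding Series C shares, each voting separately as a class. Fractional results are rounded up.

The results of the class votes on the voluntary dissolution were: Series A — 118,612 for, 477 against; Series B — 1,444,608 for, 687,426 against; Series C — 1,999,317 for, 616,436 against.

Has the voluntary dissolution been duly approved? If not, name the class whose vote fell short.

Series A: 4/5 of 148214 = 118571.20, rounded up to 118572; 118,572 required, 118,612 in favor — approved.
Series B: 3/5 of 2407680 = 1444608; 1,444,608 required, 1,444,608 in favor — approved.
Series C: 2/3 of 2997612 = 1998408; 1,998,408 required, 1,999,317 in favor — approved.

Approved — every class gave the required vote.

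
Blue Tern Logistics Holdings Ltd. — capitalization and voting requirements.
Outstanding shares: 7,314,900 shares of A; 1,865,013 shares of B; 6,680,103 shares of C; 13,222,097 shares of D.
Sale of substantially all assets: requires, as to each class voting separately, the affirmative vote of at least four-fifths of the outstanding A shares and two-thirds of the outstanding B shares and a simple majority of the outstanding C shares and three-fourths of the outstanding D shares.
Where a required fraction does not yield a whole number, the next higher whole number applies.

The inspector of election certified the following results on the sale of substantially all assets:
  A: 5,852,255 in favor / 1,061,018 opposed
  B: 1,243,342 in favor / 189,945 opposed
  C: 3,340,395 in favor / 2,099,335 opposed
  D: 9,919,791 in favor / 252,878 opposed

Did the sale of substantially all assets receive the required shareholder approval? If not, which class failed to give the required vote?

A: 4/5 of 7314900 = 5851920; 5,851,920 required, 5,852,255 in favor — approved.
B: 2/3 of 1865013 = 1243342; 1,243,342 required, 1,243,342 in favor — approved.
C: a majority of 6680103 is 3340052; 3,340,052 required, 3,340,395 in favor — approved.
D: 3/4 of 13222097 = 9916572.75, rounded up to 9916573; 9,916,573 required, 9,919,791 in favor — approved.

Approved — every class gave the required vote.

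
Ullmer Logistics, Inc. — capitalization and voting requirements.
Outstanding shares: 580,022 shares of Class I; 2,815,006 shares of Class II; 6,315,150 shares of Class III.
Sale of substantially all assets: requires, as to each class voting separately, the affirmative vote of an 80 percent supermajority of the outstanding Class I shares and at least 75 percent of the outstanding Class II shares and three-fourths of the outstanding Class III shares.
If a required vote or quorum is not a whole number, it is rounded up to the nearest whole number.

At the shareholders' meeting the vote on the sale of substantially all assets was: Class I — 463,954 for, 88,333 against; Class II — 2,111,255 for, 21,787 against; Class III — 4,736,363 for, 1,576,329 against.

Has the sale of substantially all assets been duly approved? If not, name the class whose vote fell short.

Class I: 4/5 of 580022 = 464017.60, rounded up to 464018; 464,018 required, 463,954 in favor — not approved.
Class II: 3/4 of 2815006 = 2111254.50, rounded up to 2111255; 2,111,255 required, 2,111,255 in favor — approved.
Class III: 3/4 of 6315150 = 4736362.50, rounded up to 4736363; 4,736,363 required, 4,736,363 in favor — approved.

Not approved — the Class I shares did not give the required vote.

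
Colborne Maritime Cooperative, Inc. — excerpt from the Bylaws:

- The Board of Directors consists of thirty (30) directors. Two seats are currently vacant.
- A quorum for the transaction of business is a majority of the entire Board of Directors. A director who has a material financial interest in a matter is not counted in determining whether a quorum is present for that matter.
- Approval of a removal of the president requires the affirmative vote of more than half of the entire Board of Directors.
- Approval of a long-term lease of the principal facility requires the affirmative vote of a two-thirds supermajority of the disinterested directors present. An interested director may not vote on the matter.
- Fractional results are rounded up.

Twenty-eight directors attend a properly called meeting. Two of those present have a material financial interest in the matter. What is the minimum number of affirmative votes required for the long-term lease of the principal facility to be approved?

18

The long-term lease of the principal facility requires two-thirds of the disinterested directors present (28 − 2 = 26).
2/3 of 26 = 17.33, rounded up to 18.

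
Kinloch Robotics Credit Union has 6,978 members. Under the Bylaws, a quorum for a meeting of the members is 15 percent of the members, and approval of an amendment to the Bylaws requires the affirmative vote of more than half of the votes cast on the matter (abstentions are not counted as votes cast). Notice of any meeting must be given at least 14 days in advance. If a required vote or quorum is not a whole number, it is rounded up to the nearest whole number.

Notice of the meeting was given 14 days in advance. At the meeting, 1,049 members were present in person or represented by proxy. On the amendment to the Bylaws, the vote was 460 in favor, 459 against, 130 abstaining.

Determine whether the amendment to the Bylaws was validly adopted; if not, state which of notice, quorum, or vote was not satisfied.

Valid — all requirements satisfied.

Notice: 14 days given; 14 required. Satisfied.
Quorum: 15% of 6,978 = 1,046.70, rounded up to 1,047; 1,049 present. Satisfied.
Vote: requires a majority of the votes cast (1,049 − 130 abstaining = 919); a majority of 919 is 460, so 460 needed; 460 in favor. Satisfied.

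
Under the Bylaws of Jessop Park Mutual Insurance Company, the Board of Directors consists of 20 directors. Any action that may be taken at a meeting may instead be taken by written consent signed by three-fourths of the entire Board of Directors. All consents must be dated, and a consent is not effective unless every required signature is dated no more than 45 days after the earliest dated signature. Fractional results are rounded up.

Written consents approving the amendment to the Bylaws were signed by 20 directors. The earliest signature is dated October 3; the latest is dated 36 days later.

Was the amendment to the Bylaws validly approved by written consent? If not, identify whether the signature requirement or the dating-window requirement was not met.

Effective — both the signature and dating-window requirements are satisfied.

Signatures required: three-fourths of 20 — 3/4 of 20 = 15, so 15 needed; 20 signed. Sufficient.
Dating window: the latest signature is 36 days after the earliest; the limit is 45 days. Within the window.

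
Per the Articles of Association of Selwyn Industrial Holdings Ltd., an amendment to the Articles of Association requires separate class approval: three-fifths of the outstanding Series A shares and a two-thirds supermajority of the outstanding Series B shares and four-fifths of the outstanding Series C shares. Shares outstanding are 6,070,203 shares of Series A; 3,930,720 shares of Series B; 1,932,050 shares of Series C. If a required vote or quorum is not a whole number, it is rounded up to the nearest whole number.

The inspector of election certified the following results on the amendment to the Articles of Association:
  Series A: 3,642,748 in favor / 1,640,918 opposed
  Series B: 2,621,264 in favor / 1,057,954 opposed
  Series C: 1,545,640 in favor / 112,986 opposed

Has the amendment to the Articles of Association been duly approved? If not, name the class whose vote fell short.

Series A: 3/5 of 6070203 = 3642121.80, rounded up to 3642122; 3,642,122 required, 3,642,748 in favor — approved.
Series B: 2/3 of 3930720 = 2620480; 2,620,480 required, 2,621,264 in favor — approved.
Series C: 4/5 of 1932050 = 1545640; 1,545,640 required, 1,545,640 in favor — approved.

Approved — every class gave the required vote.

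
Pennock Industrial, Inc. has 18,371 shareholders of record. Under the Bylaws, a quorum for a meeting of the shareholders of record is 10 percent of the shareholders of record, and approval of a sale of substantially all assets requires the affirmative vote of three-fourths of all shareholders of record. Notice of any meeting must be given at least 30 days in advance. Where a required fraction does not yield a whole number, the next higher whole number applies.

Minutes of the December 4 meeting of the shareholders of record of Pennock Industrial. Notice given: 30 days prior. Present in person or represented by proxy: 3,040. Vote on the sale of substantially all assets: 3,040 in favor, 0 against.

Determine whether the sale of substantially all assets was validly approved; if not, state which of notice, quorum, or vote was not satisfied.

Notice: 30 days given; 30 required. Satisfied.
Quorum: 10% of 18,371 = 1,837.10, rounded up to 1,838; 3,040 present. Satisfied.
Vote: requires three-fourths of all shareholders of record (18,371); 3/4 of 18371 = 13778.25, rounded up to 13779, so 13,779 needed; 3,040 in favor. Not satisfied.

Invalid — vote requirement not satisfied.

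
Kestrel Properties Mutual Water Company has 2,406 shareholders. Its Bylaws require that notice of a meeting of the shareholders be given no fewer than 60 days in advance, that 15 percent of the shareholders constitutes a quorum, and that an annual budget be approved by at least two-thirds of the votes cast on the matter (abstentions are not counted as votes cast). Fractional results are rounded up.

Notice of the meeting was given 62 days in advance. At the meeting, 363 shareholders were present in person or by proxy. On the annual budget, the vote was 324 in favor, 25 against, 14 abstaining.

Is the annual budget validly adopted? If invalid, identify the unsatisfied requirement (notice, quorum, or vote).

Valid — all requirements satisfied.

Notice: 62 days given; 60 required. Satisfied.
Quorum: 15% of 2,406 = 360.90, rounded up to 361; 363 present. Satisfied.
Vote: requires two-thirds of the votes cast (363 − 14 abstaining = 349); 2/3 of 349 = 232.67, rounded up to 233, so 233 needed; 324 in favor. Satisfied.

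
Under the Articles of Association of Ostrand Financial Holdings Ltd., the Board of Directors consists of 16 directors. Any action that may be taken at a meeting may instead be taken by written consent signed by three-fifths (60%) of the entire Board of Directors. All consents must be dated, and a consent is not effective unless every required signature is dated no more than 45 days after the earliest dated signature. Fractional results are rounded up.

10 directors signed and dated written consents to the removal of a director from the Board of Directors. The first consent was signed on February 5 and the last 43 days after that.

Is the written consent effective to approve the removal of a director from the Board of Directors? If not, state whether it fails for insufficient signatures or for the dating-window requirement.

Signatures required: three-fifths (60%) of 16 — 3/5 of 16 = 9.60, rounded up to 10, so 10 needed; 10 signed. Sufficient.
Dating window: the latest signature is 43 days after the earliest; the limit is 45 days. Within the window.

Effective — both the signature and dating-window requirements are satisfied.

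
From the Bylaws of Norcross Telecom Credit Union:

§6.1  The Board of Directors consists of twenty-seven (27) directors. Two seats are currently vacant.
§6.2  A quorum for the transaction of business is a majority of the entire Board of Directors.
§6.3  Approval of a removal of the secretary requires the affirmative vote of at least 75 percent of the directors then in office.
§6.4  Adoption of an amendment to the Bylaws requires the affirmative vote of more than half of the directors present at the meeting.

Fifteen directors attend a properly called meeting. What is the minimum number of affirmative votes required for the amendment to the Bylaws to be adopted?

The amendment to the Bylaws requires a majority of the directors present (15).
A majority of 15 is 8.

8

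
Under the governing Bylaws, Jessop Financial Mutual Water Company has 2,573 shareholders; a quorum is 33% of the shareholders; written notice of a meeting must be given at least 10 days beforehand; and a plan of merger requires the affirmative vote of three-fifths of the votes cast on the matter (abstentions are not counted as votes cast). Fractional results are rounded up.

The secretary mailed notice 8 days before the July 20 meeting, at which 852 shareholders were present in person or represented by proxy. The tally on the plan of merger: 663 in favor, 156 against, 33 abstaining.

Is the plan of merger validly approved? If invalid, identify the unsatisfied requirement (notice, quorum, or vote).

Invalid — notice requirement not satisfied.

Notice: 8 days given; 10 required. Not satisfied.
Quorum: 33% of 2,573 = 849.09, rounded up to 850; 852 present. Satisfied.
Vote: requires three-fifths of the votes cast (852 − 33 abstaining = 819); 3/5 of 819 = 491.40, rounded up to 492, so 492 needed; 663 in favor. Satisfied.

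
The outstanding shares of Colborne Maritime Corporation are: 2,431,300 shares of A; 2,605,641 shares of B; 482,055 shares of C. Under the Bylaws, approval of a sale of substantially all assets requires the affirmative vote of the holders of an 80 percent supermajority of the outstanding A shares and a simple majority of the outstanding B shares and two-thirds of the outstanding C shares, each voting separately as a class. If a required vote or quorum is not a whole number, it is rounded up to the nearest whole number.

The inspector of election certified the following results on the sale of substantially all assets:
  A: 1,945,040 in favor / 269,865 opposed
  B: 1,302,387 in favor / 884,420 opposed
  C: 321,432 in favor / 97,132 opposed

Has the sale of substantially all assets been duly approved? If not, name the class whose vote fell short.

A: 4/5 of 2431300 = 1945040; 1,945,040 required, 1,945,040 in favor — approved.
B: a majority of 2605641 is 1302821; 1,302,821 required, 1,302,387 in favor — not approved.
C: 2/3 of 482055 = 321370; 321,370 required, 321,432 in favor — approved.

Not approved — the B shares did not give the required vote.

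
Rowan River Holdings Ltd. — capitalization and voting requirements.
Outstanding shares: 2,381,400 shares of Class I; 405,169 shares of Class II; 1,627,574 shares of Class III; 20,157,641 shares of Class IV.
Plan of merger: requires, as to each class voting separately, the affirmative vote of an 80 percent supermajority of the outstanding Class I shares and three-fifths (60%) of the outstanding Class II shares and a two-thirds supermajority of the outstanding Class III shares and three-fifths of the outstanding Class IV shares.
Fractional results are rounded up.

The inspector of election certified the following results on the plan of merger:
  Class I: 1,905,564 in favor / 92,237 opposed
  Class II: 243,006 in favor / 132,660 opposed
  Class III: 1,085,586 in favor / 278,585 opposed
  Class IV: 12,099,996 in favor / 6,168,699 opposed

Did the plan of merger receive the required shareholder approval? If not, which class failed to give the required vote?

Not approved — the Class II shares did not give the required vote.

Class I: 4/5 of 2381400 = 1905120; 1,905,120 required, 1,905,564 in favor — approved.
Class II: 3/5 of 405169 = 243101.40, rounded up to 243102; 243,102 required, 243,006 in favor — not approved.
Class III: 2/3 of 1627574 = 1085049.33, rounded up to 1085050; 1,085,050 required, 1,085,586 in favor — approved.
Class IV: 3/5 of 20157641 = 12094584.60, rounded up to 12094585; 12,094,585 required, 12,099,996 in favor — approved.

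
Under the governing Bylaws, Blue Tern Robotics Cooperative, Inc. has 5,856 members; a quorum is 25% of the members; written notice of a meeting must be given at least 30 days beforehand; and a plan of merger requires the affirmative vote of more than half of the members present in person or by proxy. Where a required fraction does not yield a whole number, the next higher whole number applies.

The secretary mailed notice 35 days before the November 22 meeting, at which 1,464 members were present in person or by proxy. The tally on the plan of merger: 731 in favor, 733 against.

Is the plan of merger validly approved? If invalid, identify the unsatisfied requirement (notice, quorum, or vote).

Notice: 35 days given; 30 required. Satisfied.
Quorum: 25% of 5,856 = 1,464; 1,464 present. Satisfied.
Vote: requires a majority of those present (1,464); a majority of 1464 is 733, so 733 needed; 731 in favor. Not satisfied.

Invalid — vote requirement not satisfied.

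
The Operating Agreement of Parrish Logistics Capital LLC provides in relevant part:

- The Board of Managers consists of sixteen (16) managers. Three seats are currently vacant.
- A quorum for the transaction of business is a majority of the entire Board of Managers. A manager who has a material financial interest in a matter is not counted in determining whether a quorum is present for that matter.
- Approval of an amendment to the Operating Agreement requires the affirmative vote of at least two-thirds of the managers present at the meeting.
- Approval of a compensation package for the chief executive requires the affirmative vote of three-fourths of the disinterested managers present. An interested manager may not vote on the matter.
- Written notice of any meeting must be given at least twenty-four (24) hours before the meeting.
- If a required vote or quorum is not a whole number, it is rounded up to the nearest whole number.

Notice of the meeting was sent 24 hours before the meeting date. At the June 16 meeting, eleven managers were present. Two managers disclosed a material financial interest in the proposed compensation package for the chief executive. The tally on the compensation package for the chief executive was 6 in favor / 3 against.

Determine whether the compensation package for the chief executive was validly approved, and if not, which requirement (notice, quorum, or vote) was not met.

Invalid — vote requirement not satisfied.

Notice: 24 hours given; 24 required (24 ≥ 24). Satisfied.
Quorum: 11 present, but the 2 interested managers do not count, leaving 9. Quorum is 9. Satisfied.
Vote: the compensation package for the chief executive requires three-fourths of the disinterested managers present (11 − 2 = 9). 3/4 of 9 = 6.75, rounded up to 7, so 7 affirmative votes are needed; 6 voted in favor. Not satisfied.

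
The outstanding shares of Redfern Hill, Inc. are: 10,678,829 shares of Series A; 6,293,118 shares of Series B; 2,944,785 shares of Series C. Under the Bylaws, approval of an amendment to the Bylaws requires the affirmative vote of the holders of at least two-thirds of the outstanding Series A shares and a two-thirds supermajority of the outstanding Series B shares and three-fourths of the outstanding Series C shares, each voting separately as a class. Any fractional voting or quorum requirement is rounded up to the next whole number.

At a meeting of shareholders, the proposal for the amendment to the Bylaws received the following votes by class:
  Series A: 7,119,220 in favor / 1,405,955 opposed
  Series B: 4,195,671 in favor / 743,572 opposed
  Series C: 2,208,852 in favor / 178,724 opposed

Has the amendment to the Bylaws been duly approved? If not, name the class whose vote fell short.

Approved — every class gave the required vote.

Series A: 2/3 of 10678829 = 7119219.33, rounded up to 7119220; 7,119,220 required, 7,119,220 in favor — approved.
Series B: 2/3 of 6293118 = 4195412; 4,195,412 required, 4,195,671 in favor — approved.
Series C: 3/4 of 2944785 = 2208588.75, rounded up to 2208589; 2,208,589 required, 2,208,852 in favor — approved.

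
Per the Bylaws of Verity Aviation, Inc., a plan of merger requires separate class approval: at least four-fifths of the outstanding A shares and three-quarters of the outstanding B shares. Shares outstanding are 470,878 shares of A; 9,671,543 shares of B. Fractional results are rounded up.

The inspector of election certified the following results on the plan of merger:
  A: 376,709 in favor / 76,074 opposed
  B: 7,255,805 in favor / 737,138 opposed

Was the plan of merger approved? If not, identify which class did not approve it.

A: 4/5 of 470878 = 376702.40, rounded up to 376703; 376,703 required, 376,709 in favor — approved.
B: 3/4 of 9671543 = 7253657.25, rounded up to 7253658; 7,253,658 required, 7,255,805 in favor — approved.

Approved — every class gave the required vote.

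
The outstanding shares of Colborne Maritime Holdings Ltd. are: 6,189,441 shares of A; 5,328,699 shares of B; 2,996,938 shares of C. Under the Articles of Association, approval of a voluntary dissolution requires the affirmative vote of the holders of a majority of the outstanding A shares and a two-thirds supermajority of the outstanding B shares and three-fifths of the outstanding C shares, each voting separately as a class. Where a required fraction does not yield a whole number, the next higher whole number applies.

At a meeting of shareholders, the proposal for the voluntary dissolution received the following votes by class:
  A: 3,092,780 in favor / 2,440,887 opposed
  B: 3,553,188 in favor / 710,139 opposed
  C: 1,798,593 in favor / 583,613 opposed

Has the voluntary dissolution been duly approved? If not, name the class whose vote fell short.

A: a majority of 6189441 is 3094721; 3,094,721 required, 3,092,780 in favor — not approved.
B: 2/3 of 5328699 = 3552466; 3,552,466 required, 3,553,188 in favor — approved.
C: 3/5 of 2996938 = 1798162.80, rounded up to 1798163; 1,798,163 required, 1,798,593 in favor — approved.

Not approved — the A shares did not give the required vote.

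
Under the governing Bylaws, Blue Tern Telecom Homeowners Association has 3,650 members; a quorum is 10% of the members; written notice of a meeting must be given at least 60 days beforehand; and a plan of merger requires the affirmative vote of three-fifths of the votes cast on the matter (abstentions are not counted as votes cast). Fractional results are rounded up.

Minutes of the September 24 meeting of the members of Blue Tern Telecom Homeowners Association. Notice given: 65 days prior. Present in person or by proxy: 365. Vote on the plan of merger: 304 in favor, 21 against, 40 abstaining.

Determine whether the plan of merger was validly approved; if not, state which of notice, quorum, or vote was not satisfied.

Valid — all requirements satisfied.

Notice: 65 days given; 60 required. Satisfied.
Quorum: 10% of 3,650 = 365; 365 present. Satisfied.
Vote: requires three-fifths of the votes cast (365 − 40 abstaining = 325); 3/5 of 325 = 195, so 195 needed; 304 in favor. Satisfied.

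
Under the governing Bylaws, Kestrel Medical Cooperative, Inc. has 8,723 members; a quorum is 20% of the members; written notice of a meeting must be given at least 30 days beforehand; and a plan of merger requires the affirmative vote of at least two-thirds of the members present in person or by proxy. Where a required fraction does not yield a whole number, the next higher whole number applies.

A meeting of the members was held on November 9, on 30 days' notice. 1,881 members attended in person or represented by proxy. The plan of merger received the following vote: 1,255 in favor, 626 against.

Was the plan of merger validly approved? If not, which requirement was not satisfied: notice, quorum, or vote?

Notice: 30 days given; 30 required. Satisfied.
Quorum: 20% of 8,723 = 1,744.60, rounded up to 1,745; 1,881 present. Satisfied.
Vote: requires two-thirds of those present (1,881); 2/3 of 1881 = 1254, so 1,254 needed; 1,255 in favor. Satisfied.

Valid — all requirements satisfied.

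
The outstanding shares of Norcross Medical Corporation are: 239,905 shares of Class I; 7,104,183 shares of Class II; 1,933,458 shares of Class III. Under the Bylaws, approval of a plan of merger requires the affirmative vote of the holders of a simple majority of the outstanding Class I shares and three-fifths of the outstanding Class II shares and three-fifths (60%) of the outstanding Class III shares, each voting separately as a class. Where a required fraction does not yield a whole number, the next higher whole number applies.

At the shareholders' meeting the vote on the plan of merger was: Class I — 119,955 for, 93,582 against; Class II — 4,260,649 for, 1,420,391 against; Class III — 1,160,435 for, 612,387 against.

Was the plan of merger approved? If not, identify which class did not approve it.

Not approved — the Class II shares did not give the required vote.

Class I: a majority of 239905 is 119953; 119,953 required, 119,955 in favor — approved.
Class II: 3/5 of 7104183 = 4262509.80, rounded up to 4262510; 4,262,510 required, 4,260,649 in favor — not approved.
Class III: 3/5 of 1933458 = 1160074.80, rounded up to 1160075; 1,160,075 required, 1,160,435 in favor — approved.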